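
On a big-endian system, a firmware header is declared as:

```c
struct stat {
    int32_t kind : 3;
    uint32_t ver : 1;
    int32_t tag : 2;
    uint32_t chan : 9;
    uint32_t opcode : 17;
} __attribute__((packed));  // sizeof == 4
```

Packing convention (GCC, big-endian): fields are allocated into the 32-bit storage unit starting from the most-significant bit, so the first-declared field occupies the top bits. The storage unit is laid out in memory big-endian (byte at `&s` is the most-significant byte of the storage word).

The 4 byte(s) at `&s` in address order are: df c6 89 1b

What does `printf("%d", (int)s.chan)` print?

483

[0]=0xdf [1]=0xc6 [2]=0x89 [3]=0x1b (big-endian) → word 0xdfc6891b
kind [29+:3] = (word>>29) & 0x7 = 6
ver [28+:1] = (word>>28) & 0x1 = 1
tag [26+:2] = (word>>26) & 0x3 = 3
chan [17+:9] = (word>>17) & 0x1ff = 483  ←
opcode [0+:17] = (word>>0) & 0x1ffff = 35099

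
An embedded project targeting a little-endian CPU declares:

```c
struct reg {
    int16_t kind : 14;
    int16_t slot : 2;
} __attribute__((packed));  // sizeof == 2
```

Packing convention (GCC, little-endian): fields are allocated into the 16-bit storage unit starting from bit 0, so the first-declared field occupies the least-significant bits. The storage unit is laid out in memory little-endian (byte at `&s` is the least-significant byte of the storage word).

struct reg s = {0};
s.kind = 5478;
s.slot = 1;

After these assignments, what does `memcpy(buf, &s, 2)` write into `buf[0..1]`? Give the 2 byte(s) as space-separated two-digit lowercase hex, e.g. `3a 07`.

66 55

kind:14 = 5478 → 0x1566 << 0 → word 0x1566
slot:2 = 1 → 0x1 << 14 → word 0x5566
word = 0x5566 → little-endian bytes:
  [0]=0x66  [1]=0x55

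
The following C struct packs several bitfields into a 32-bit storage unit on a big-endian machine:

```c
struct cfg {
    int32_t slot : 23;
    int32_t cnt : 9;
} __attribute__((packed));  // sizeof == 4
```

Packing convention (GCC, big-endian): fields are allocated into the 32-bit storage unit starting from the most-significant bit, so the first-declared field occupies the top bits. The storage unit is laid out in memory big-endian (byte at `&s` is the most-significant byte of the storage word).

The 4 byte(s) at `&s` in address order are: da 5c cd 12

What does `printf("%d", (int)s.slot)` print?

-1233306

[0]=0xda [1]=0x5c [2]=0xcd [3]=0x12 (big-endian) → word 0xda5ccd12
slot:23 @ bit 9 → (0xda5ccd12>>9)&0x7fffff = 0x6d2e66  ←
cnt:9 @ bit 0 → (0xda5ccd12>>0)&0x1ff = 0x112
slot signed 23b, MSB=1: 7155302 - 8388608 = -1233306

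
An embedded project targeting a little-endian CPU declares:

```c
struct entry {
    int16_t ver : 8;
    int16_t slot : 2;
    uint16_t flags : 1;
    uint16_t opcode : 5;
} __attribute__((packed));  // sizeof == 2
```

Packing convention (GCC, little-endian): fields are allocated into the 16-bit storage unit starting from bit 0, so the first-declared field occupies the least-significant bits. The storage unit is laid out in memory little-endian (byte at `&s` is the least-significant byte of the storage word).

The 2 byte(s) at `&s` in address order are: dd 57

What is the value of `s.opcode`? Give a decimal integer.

[0]=0xdd [1]=0x57 (little-endian) → word 0x57dd
ver [0+:8] = (word>>0) & 0xff = 221
slot [8+:2] = (word>>8) & 0x3 = 3
flags [10+:1] = (word>>10) & 0x1 = 1
opcode [11+:5] = (word>>11) & 0x1f = 10  ←

10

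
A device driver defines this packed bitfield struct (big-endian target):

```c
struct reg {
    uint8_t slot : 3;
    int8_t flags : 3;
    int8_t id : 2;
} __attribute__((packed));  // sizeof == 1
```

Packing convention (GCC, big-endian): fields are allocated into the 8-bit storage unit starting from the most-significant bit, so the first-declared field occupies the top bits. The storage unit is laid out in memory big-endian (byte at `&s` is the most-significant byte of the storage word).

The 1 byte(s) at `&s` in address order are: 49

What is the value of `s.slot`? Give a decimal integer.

2

[0]=0x49 (big-endian) → word 0x49
slot [5+:3] = (word>>5) & 0x7 = 2  ←
flags [2+:3] = (word>>2) & 0x7 = 2
id [0+:2] = (word>>0) & 0x3 = 1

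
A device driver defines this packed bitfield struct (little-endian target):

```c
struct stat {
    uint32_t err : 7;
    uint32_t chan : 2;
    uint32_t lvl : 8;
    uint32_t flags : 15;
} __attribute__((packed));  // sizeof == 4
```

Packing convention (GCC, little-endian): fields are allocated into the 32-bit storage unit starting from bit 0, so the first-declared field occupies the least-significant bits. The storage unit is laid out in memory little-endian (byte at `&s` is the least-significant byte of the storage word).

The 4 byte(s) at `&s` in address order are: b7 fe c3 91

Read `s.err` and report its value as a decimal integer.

55

[0]=0xb7 [1]=0xfe [2]=0xc3 [3]=0x91 (little-endian) → word 0x91c3feb7
err [0+:7] = (word>>0) & 0x7f = 55  ←
chan [7+:2] = (word>>7) & 0x3 = 1
lvl [9+:8] = (word>>9) & 0xff = 255
flags [17+:15] = (word>>17) & 0x7fff = 18657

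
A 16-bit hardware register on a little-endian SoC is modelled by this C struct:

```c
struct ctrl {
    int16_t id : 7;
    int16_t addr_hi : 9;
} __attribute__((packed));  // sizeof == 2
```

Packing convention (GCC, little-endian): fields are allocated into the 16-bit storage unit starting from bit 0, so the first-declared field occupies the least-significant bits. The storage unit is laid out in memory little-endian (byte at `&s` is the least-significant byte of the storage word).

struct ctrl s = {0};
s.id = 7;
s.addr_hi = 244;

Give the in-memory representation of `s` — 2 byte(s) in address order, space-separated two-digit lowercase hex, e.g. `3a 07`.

07 7a

id (7b) val=7 bits=0x7 at bit 0: 0x0007
addr_hi (9b) val=244 bits=0xf4 at bit 7: 0x7a07
word = 0x7a07 → little-endian bytes:
  [0]=0x07  [1]=0x7a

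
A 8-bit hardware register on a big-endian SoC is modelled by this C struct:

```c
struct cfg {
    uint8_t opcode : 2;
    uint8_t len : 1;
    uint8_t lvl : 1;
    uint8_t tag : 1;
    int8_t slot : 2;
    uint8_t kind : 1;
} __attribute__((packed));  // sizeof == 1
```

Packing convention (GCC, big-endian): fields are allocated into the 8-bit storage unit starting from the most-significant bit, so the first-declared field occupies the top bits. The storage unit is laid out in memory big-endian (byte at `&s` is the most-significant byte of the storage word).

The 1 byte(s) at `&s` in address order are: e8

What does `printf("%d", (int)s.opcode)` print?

3

[0]=0xe8 (big-endian) → word 0xe8
opcode:2 @ bit 6 → (0xe8>>6)&0x3 = 0x3  ←
len:1 @ bit 5 → (0xe8>>5)&0x1 = 0x1
lvl:1 @ bit 4 → (0xe8>>4)&0x1 = 0x0
tag:1 @ bit 3 → (0xe8>>3)&0x1 = 0x1
slot:2 @ bit 1 → (0xe8>>1)&0x3 = 0x0
kind:1 @ bit 0 → (0xe8>>0)&0x1 = 0x0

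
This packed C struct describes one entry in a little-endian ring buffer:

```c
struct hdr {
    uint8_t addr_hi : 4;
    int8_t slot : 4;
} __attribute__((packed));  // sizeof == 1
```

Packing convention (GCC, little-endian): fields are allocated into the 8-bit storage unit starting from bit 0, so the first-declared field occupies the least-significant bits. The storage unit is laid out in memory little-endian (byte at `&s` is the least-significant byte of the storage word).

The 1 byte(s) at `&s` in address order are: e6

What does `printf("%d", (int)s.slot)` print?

-2

[0]=0xe6 (little-endian) → word 0xe6
addr_hi [0+:4] = (word>>0) & 0xf = 6
slot [4+:4] = (word>>4) & 0xf = 14  ←
slot signed 4b, MSB=1: 14 - 16 = -2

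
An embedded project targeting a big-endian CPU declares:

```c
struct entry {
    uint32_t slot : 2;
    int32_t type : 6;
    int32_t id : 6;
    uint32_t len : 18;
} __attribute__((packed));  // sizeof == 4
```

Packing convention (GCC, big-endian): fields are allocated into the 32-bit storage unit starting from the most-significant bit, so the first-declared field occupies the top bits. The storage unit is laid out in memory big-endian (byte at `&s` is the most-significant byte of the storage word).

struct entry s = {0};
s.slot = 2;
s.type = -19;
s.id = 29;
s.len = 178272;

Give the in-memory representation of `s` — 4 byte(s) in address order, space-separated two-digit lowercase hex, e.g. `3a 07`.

ad 76 b8 60

[30+:2] slot=2 & 0x3 = 0x2; word=0x80000000
[24+:6] type=-19 & 0x3f = 0x2d; word=0xad000000
[18+:6] id=29 & 0x3f = 0x1d; word=0xad740000
[0+:18] len=178272 & 0x3ffff = 0x2b860; word=0xad76b860
word = 0xad76b860 → big-endian bytes:
  [0]=0xad  [1]=0x76  [2]=0xb8  [3]=0x60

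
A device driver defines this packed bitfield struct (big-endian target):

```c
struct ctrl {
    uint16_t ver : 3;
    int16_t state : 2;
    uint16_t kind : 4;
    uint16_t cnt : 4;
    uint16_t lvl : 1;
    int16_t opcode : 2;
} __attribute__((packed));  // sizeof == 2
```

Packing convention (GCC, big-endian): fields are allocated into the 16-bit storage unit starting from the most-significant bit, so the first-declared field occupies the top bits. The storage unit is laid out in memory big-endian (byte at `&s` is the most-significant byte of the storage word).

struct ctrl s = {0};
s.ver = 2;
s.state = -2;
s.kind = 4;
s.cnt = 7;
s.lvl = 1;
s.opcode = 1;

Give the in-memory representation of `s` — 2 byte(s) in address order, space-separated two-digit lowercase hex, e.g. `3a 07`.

52 3d

ver (3b) val=2 bits=0x2 at bit 13: 0x4000
state (2b) val=-2 bits=0x2 at bit 11: 0x5000
kind (4b) val=4 bits=0x4 at bit 7: 0x5200
cnt (4b) val=7 bits=0x7 at bit 3: 0x5238
lvl (1b) val=1 bits=0x1 at bit 2: 0x523c
opcode (2b) val=1 bits=0x1 at bit 0: 0x523d
word = 0x523d → big-endian bytes:
  [0]=0x52  [1]=0x3d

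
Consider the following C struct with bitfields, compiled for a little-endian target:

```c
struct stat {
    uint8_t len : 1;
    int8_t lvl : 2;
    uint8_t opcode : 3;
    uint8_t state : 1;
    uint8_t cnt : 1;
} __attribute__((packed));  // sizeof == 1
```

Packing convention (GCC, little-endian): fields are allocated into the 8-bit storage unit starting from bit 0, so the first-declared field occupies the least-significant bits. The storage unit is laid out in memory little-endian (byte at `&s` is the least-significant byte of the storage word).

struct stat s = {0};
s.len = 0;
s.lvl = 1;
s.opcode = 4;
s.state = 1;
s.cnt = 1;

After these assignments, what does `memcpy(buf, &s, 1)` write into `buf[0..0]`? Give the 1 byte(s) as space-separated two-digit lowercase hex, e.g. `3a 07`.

e2

[0+:1] len=0 & 0x1 = 0x0; word=0x00
[1+:2] lvl=1 & 0x3 = 0x1; word=0x02
[3+:3] opcode=4 & 0x7 = 0x4; word=0x22
[6+:1] state=1 & 0x1 = 0x1; word=0x62
[7+:1] cnt=1 & 0x1 = 0x1; word=0xe2
word = 0xe2 → little-endian bytes:
  [0]=0xe2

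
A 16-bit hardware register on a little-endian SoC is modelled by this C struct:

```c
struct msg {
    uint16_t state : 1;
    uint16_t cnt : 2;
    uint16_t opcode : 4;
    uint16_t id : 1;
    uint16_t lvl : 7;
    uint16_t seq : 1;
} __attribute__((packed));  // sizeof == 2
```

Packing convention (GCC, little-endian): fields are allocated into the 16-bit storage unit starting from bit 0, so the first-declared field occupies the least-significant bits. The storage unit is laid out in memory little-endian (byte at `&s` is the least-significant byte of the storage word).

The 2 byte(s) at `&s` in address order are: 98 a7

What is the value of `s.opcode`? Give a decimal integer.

3

[0]=0x98 [1]=0xa7 (little-endian) → word 0xa798
state [0+:1] = (word>>0) & 0x1 = 0
cnt [1+:2] = (word>>1) & 0x3 = 0
opcode [3+:4] = (word>>3) & 0xf = 3  ←
id [7+:1] = (word>>7) & 0x1 = 1
lvl [8+:7] = (word>>8) & 0x7f = 39
seq [15+:1] = (word>>15) & 0x1 = 1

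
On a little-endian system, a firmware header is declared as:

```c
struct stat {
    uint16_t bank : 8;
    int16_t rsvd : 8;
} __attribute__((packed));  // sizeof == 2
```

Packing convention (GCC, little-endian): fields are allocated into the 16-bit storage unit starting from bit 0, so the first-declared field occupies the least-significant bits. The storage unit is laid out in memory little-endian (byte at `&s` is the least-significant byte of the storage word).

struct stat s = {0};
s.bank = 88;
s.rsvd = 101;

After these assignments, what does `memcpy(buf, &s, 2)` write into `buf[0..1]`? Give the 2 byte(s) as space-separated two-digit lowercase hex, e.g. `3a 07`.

bank (8b) val=88 bits=0x58 at bit 0: 0x0058
rsvd (8b) val=101 bits=0x65 at bit 8: 0x6558
word = 0x6558 → little-endian bytes:
  [0]=0x58  [1]=0x65

58 65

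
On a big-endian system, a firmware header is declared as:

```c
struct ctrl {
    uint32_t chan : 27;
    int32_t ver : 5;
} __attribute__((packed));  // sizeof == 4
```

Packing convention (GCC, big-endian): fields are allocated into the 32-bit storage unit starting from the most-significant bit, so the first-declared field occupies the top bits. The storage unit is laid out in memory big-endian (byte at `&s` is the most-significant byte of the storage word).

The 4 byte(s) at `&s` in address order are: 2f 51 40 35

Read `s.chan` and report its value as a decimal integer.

[0]=0x2f [1]=0x51 [2]=0x40 [3]=0x35 (big-endian) → word 0x2f514035
chan [5+:27] = (word>>5) & 0x7ffffff = 24807937  ←
ver [0+:5] = (word>>0) & 0x1f = 21

24807937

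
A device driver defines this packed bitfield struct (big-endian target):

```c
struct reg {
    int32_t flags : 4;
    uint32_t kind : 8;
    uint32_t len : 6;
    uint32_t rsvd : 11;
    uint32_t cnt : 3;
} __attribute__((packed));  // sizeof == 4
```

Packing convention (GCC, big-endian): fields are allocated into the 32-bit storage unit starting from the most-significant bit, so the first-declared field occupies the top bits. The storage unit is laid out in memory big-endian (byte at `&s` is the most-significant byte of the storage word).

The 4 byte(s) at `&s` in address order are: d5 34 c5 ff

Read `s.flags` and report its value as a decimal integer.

-3

[0]=0xd5 [1]=0x34 [2]=0xc5 [3]=0xff (big-endian) → word 0xd534c5ff
flags:4 @ bit 28 → (0xd534c5ff>>28)&0xf = 0xd  ←
kind:8 @ bit 20 → (0xd534c5ff>>20)&0xff = 0x53
len:6 @ bit 14 → (0xd534c5ff>>14)&0x3f = 0x13
rsvd:11 @ bit 3 → (0xd534c5ff>>3)&0x7ff = 0xbf
cnt:3 @ bit 0 → (0xd534c5ff>>0)&0x7 = 0x7
flags signed 4b, MSB=1: 13 - 16 = -3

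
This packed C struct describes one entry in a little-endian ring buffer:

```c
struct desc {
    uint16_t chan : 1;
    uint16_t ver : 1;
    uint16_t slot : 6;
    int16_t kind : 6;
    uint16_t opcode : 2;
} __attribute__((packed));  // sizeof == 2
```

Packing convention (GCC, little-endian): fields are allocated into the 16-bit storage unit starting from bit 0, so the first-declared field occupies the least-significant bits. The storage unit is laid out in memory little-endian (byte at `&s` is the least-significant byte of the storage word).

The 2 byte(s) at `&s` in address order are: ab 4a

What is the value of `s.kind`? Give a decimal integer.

[0]=0xab [1]=0x4a (little-endian) → word 0x4aab
chan [0+:1] = (word>>0) & 0x1 = 1
ver [1+:1] = (word>>1) & 0x1 = 1
slot [2+:6] = (word>>2) & 0x3f = 42
kind [8+:6] = (word>>8) & 0x3f = 10  ←
opcode [14+:2] = (word>>14) & 0x3 = 1
kind signed 6b, MSB=0: value = 10

10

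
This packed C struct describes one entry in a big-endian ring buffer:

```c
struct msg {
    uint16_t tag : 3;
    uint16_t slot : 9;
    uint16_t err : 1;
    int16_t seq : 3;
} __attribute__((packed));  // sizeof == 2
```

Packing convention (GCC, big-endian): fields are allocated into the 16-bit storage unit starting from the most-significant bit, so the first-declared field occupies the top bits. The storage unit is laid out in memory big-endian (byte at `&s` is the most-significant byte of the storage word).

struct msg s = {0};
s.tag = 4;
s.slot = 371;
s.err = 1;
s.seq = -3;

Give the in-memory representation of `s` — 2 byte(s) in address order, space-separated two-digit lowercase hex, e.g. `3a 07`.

tag (3b) val=4 bits=0x4 at bit 13: 0x8000
slot (9b) val=371 bits=0x173 at bit 4: 0x9730
err (1b) val=1 bits=0x1 at bit 3: 0x9738
seq (3b) val=-3 bits=0x5 at bit 0: 0x973d
word = 0x973d → big-endian bytes:
  [0]=0x97  [1]=0x3d

97 3d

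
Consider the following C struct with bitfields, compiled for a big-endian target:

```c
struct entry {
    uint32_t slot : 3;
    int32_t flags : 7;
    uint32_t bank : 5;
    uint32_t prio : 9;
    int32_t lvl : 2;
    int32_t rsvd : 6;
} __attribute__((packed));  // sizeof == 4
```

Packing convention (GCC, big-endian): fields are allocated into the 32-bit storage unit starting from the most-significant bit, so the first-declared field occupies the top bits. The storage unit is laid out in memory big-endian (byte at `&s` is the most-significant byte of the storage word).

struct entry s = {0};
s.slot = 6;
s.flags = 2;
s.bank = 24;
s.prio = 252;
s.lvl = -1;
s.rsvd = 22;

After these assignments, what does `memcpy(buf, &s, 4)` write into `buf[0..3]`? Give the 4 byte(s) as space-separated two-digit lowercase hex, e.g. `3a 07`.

slot:3 = 6 → 0x6 << 29 → word 0xc0000000
flags:7 = 2 → 0x2 << 22 → word 0xc0800000
bank:5 = 24 → 0x18 << 17 → word 0xc0b00000
prio:9 = 252 → 0xfc << 8 → word 0xc0b0fc00
lvl:2 = -1 → 0x3 << 6 → word 0xc0b0fcc0
rsvd:6 = 22 → 0x16 << 0 → word 0xc0b0fcd6
word = 0xc0b0fcd6 → big-endian bytes:
  [0]=0xc0  [1]=0xb0  [2]=0xfc  [3]=0xd6

c0 b0 fc d6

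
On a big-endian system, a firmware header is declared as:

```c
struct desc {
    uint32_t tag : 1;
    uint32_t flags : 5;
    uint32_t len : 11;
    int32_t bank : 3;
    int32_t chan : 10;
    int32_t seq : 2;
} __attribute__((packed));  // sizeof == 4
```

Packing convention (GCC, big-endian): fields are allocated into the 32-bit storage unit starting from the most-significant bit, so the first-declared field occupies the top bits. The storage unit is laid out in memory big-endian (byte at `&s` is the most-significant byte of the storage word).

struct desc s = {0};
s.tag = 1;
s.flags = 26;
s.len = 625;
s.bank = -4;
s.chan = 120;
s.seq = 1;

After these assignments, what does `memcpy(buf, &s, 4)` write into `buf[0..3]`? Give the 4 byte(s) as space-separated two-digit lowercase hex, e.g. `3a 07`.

tag (1b) val=1 bits=0x1 at bit 31: 0x80000000
flags (5b) val=26 bits=0x1a at bit 26: 0xe8000000
len (11b) val=625 bits=0x271 at bit 15: 0xe9388000
bank (3b) val=-4 bits=0x4 at bit 12: 0xe938c000
chan (10b) val=120 bits=0x78 at bit 2: 0xe938c1e0
seq (2b) val=1 bits=0x1 at bit 0: 0xe938c1e1
word = 0xe938c1e1 → big-endian bytes:
  [0]=0xe9  [1]=0x38  [2]=0xc1  [3]=0xe1

e9 38 c1 e1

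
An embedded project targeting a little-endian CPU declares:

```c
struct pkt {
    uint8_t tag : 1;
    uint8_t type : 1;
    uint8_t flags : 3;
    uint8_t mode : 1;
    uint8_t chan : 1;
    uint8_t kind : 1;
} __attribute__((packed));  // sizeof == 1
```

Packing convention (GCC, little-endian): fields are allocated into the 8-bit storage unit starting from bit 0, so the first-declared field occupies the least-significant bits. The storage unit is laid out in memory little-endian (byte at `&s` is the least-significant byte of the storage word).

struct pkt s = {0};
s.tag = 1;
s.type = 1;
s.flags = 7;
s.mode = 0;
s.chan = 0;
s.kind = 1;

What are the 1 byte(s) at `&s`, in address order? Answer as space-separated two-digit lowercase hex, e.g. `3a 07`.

9f

[0+:1] tag=1 & 0x1 = 0x1; word=0x01
[1+:1] type=1 & 0x1 = 0x1; word=0x03
[2+:3] flags=7 & 0x7 = 0x7; word=0x1f
[5+:1] mode=0 & 0x1 = 0x0; word=0x1f
[6+:1] chan=0 & 0x1 = 0x0; word=0x1f
[7+:1] kind=1 & 0x1 = 0x1; word=0x9f
word = 0x9f → little-endian bytes:
  [0]=0x9f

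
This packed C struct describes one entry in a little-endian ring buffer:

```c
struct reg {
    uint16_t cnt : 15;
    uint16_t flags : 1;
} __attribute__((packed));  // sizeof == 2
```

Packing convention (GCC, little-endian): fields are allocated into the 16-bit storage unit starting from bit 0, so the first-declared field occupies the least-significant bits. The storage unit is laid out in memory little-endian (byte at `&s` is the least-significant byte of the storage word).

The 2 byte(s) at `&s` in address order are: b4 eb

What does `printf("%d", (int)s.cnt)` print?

[0]=0xb4 [1]=0xeb (little-endian) → word 0xebb4
cnt [0+:15] = (word>>0) & 0x7fff = 27572  ←
flags [15+:1] = (word>>15) & 0x1 = 1

27572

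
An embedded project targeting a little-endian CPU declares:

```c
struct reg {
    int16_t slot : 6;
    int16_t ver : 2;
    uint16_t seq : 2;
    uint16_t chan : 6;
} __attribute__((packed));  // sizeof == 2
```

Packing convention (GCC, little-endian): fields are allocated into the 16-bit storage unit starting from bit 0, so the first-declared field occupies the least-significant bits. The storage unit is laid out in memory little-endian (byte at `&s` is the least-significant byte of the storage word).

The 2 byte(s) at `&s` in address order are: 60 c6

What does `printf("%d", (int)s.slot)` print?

[0]=0x60 [1]=0xc6 (little-endian) → word 0xc660
slot:6 @ bit 0 → (0xc660>>0)&0x3f = 0x20  ←
ver:2 @ bit 6 → (0xc660>>6)&0x3 = 0x1
seq:2 @ bit 8 → (0xc660>>8)&0x3 = 0x2
chan:6 @ bit 10 → (0xc660>>10)&0x3f = 0x31
slot signed 6b, MSB=1: 32 - 64 = -32

-32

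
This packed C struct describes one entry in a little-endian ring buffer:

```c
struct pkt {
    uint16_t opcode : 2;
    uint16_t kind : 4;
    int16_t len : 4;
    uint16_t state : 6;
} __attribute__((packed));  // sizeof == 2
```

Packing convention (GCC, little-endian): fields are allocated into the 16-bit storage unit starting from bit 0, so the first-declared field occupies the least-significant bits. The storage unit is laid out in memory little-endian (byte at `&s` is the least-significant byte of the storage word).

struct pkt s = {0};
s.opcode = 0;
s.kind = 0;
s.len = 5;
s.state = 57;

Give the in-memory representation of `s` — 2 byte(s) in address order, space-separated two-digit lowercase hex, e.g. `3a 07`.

40 e5

opcode:2 = 0 → 0x0 << 0 → word 0x0000
kind:4 = 0 → 0x0 << 2 → word 0x0000
len:4 = 5 → 0x5 << 6 → word 0x0140
state:6 = 57 → 0x39 << 10 → word 0xe540
word = 0xe540 → little-endian bytes:
  [0]=0x40  [1]=0xe5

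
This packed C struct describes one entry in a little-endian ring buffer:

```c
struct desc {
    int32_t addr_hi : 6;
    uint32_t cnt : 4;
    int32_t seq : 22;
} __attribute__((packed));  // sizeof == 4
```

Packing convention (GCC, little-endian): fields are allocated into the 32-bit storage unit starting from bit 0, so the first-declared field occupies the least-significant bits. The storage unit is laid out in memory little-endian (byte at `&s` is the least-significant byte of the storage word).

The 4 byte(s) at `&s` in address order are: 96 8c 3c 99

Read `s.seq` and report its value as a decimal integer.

[0]=0x96 [1]=0x8c [2]=0x3c [3]=0x99 (little-endian) → word 0x993c8c96
addr_hi [0+:6] = (word>>0) & 0x3f = 22
cnt [6+:4] = (word>>6) & 0xf = 2
seq [10+:22] = (word>>10) & 0x3fffff = 2510627  ←
seq signed 22b, MSB=1: 2510627 - 4194304 = -1683677

-1683677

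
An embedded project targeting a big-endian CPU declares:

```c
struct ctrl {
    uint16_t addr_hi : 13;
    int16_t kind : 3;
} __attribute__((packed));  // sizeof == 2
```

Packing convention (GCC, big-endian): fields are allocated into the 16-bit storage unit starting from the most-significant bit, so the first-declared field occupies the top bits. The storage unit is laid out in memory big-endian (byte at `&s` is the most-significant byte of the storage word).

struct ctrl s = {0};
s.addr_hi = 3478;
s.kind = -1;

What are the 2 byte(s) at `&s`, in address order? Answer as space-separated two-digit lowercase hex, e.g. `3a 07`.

6c b7

addr_hi:13 = 3478 → 0xd96 << 3 → word 0x6cb0
kind:3 = -1 → 0x7 << 0 → word 0x6cb7
word = 0x6cb7 → big-endian bytes:
  [0]=0x6c  [1]=0xb7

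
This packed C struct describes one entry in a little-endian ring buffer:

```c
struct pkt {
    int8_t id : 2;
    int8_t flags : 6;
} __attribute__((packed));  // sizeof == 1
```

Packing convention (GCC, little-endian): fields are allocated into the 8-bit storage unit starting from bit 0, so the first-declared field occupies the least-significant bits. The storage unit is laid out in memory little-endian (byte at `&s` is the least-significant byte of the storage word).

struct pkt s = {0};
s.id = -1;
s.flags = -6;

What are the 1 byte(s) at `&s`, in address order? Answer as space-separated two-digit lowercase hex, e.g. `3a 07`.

eb

id:2 = -1 → 0x3 << 0 → word 0x03
flags:6 = -6 → 0x3a << 2 → word 0xeb
word = 0xeb → little-endian bytes:
  [0]=0xeb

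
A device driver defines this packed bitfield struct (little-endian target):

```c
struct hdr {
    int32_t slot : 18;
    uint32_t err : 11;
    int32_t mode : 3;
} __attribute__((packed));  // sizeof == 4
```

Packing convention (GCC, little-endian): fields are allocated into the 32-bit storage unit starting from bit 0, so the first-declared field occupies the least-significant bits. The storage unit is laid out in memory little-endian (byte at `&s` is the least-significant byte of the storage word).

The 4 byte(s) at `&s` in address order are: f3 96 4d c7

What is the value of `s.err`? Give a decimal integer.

467

[0]=0xf3 [1]=0x96 [2]=0x4d [3]=0xc7 (little-endian) → word 0xc74d96f3
slot:18 @ bit 0 → (0xc74d96f3>>0)&0x3ffff = 0x196f3
err:11 @ bit 18 → (0xc74d96f3>>18)&0x7ff = 0x1d3  ←
mode:3 @ bit 29 → (0xc74d96f3>>29)&0x7 = 0x6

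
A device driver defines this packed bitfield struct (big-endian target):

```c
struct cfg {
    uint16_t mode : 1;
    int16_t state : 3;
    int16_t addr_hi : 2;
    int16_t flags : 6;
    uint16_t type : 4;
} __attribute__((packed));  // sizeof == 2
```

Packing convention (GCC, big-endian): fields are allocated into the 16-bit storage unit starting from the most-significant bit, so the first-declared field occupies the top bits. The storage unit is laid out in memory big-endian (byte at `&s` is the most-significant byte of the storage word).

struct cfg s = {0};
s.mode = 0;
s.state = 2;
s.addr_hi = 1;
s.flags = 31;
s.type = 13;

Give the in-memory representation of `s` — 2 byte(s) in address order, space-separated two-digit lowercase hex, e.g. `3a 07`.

25 fd

mode:1 = 0 → 0x0 << 15 → word 0x0000
state:3 = 2 → 0x2 << 12 → word 0x2000
addr_hi:2 = 1 → 0x1 << 10 → word 0x2400
flags:6 = 31 → 0x1f << 4 → word 0x25f0
type:4 = 13 → 0xd << 0 → word 0x25fd
word = 0x25fd → big-endian bytes:
  [0]=0x25  [1]=0xfd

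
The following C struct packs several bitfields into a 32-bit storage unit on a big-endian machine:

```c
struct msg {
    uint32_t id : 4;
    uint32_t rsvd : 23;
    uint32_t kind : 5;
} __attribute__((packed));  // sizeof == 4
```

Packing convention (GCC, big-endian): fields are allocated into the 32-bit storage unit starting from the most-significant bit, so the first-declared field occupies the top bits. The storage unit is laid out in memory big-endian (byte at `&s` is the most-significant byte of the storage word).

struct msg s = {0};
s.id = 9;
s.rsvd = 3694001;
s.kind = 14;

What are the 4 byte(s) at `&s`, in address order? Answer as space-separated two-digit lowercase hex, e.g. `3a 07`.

id (4b) val=9 bits=0x9 at bit 28: 0x90000000
rsvd (23b) val=3694001 bits=0x385db1 at bit 5: 0x970bb620
kind (5b) val=14 bits=0xe at bit 0: 0x970bb62e
word = 0x970bb62e → big-endian bytes:
  [0]=0x97  [1]=0x0b  [2]=0xb6  [3]=0x2e

97 0b b6 2e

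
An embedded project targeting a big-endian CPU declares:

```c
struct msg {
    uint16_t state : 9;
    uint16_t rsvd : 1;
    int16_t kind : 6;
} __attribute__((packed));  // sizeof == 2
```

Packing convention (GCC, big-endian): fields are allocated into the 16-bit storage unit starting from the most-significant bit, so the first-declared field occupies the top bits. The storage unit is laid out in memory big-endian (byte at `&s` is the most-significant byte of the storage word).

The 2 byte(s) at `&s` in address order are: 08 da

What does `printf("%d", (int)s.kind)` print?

[0]=0x08 [1]=0xda (big-endian) → word 0x08da
state:9 @ bit 7 → (0x08da>>7)&0x1ff = 0x11
rsvd:1 @ bit 6 → (0x08da>>6)&0x1 = 0x1
kind:6 @ bit 0 → (0x08da>>0)&0x3f = 0x1a  ←
kind signed 6b, MSB=0: value = 26

26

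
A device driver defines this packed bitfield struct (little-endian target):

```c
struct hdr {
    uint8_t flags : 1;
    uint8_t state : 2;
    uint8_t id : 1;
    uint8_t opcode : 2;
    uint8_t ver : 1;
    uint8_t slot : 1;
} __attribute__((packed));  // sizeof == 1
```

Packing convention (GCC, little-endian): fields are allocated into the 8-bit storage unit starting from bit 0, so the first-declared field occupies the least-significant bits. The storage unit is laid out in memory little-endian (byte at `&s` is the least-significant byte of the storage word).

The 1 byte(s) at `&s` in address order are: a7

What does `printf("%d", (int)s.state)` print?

3

[0]=0xa7 (little-endian) → word 0xa7
flags:1 @ bit 0 → (0xa7>>0)&0x1 = 0x1
state:2 @ bit 1 → (0xa7>>1)&0x3 = 0x3  ←
id:1 @ bit 3 → (0xa7>>3)&0x1 = 0x0
opcode:2 @ bit 4 → (0xa7>>4)&0x3 = 0x2
ver:1 @ bit 6 → (0xa7>>6)&0x1 = 0x0
slot:1 @ bit 7 → (0xa7>>7)&0x1 = 0x1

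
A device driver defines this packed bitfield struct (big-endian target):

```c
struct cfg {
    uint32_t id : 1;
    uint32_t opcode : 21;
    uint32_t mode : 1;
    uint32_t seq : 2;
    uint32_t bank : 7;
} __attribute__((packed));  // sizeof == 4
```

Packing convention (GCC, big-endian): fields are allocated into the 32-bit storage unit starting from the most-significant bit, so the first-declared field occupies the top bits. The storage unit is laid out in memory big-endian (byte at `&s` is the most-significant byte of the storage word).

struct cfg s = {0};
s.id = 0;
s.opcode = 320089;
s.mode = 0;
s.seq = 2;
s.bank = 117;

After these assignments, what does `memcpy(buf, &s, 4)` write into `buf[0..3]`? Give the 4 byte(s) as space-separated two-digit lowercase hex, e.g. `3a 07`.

13 89 65 75

[31+:1] id=0 & 0x1 = 0x0; word=0x00000000
[10+:21] opcode=320089 & 0x1fffff = 0x4e259; word=0x13896400
[9+:1] mode=0 & 0x1 = 0x0; word=0x13896400
[7+:2] seq=2 & 0x3 = 0x2; word=0x13896500
[0+:7] bank=117 & 0x7f = 0x75; word=0x13896575
word = 0x13896575 → big-endian bytes:
  [0]=0x13  [1]=0x89  [2]=0x65  [3]=0x75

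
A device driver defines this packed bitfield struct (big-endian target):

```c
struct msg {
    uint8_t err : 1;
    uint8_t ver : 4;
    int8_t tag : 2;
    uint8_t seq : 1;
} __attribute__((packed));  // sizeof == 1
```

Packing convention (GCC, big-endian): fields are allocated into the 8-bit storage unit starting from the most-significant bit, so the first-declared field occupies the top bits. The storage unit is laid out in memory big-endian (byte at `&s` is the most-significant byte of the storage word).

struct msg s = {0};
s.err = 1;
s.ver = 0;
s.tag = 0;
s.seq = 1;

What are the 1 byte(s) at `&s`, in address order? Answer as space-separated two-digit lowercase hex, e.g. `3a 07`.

81

err (1b) val=1 bits=0x1 at bit 7: 0x80
ver (4b) val=0 bits=0x0 at bit 3: 0x80
tag (2b) val=0 bits=0x0 at bit 1: 0x80
seq (1b) val=1 bits=0x1 at bit 0: 0x81
word = 0x81 → big-endian bytes:
  [0]=0x81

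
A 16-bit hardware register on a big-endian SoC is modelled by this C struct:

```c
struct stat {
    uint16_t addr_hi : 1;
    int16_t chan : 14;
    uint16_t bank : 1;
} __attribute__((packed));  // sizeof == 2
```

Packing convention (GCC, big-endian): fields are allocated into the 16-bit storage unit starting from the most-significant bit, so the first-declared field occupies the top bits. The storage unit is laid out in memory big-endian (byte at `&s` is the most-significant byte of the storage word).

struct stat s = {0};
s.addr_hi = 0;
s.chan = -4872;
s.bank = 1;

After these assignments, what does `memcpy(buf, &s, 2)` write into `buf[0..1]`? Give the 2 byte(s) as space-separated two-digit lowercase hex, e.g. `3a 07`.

addr_hi (1b) val=0 bits=0x0 at bit 15: 0x0000
chan (14b) val=-4872 bits=0x2cf8 at bit 1: 0x59f0
bank (1b) val=1 bits=0x1 at bit 0: 0x59f1
word = 0x59f1 → big-endian bytes:
  [0]=0x59  [1]=0xf1

59 f1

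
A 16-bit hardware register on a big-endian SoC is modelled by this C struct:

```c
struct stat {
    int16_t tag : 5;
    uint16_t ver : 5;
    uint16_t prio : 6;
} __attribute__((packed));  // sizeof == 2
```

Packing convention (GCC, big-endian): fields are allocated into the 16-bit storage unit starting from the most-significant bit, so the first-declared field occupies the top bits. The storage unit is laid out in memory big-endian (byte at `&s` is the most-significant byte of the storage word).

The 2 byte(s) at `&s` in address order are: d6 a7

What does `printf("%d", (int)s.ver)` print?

26

[0]=0xd6 [1]=0xa7 (big-endian) → word 0xd6a7
tag:5 @ bit 11 → (0xd6a7>>11)&0x1f = 0x1a
ver:5 @ bit 6 → (0xd6a7>>6)&0x1f = 0x1a  ←
prio:6 @ bit 0 → (0xd6a7>>0)&0x3f = 0x27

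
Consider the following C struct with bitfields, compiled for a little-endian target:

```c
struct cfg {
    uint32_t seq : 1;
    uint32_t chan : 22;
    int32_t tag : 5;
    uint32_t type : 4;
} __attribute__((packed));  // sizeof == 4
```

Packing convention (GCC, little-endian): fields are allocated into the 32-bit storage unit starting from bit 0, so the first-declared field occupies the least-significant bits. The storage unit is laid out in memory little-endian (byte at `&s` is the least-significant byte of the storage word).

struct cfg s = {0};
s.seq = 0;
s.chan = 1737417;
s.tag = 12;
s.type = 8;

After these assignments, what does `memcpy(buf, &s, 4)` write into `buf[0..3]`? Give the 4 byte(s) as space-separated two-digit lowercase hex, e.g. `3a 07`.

92 05 35 86

seq:1 = 0 → 0x0 << 0 → word 0x00000000
chan:22 = 1737417 → 0x1a82c9 << 1 → word 0x00350592
tag:5 = 12 → 0xc << 23 → word 0x06350592
type:4 = 8 → 0x8 << 28 → word 0x86350592
word = 0x86350592 → little-endian bytes:
  [0]=0x92  [1]=0x05  [2]=0x35  [3]=0x86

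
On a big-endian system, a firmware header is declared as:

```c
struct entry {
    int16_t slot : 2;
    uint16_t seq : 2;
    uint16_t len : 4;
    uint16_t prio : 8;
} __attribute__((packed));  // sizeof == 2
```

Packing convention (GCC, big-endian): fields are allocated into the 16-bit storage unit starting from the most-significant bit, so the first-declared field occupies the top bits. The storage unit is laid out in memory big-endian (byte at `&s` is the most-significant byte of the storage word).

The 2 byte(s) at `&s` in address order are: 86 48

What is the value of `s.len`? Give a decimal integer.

6

[0]=0x86 [1]=0x48 (big-endian) → word 0x8648
slot:2 @ bit 14 → (0x8648>>14)&0x3 = 0x2
seq:2 @ bit 12 → (0x8648>>12)&0x3 = 0x0
len:4 @ bit 8 → (0x8648>>8)&0xf = 0x6  ←
prio:8 @ bit 0 → (0x8648>>0)&0xff = 0x48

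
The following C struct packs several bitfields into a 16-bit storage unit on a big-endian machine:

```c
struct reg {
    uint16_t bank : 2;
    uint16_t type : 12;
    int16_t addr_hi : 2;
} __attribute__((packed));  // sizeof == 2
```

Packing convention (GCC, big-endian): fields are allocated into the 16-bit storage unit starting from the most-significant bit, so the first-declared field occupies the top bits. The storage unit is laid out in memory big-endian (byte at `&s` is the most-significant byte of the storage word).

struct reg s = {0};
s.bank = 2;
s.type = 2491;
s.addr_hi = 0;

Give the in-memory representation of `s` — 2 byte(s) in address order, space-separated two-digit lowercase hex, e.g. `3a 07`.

bank:2 = 2 → 0x2 << 14 → word 0x8000
type:12 = 2491 → 0x9bb << 2 → word 0xa6ec
addr_hi:2 = 0 → 0x0 << 0 → word 0xa6ec
word = 0xa6ec → big-endian bytes:
  [0]=0xa6  [1]=0xec

a6 ec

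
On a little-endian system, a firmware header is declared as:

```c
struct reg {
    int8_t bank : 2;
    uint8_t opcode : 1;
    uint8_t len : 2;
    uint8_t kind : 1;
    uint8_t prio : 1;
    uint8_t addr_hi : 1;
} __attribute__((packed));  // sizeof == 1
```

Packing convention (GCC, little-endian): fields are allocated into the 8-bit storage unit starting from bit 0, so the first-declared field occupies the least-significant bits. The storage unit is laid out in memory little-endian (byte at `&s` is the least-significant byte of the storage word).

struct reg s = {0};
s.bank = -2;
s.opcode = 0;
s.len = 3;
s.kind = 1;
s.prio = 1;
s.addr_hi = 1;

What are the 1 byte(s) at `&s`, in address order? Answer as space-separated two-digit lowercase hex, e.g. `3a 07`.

fa

bank:2 = -2 → 0x2 << 0 → word 0x02
opcode:1 = 0 → 0x0 << 2 → word 0x02
len:2 = 3 → 0x3 << 3 → word 0x1a
kind:1 = 1 → 0x1 << 5 → word 0x3a
prio:1 = 1 → 0x1 << 6 → word 0x7a
addr_hi:1 = 1 → 0x1 << 7 → word 0xfa
word = 0xfa → little-endian bytes:
  [0]=0xfa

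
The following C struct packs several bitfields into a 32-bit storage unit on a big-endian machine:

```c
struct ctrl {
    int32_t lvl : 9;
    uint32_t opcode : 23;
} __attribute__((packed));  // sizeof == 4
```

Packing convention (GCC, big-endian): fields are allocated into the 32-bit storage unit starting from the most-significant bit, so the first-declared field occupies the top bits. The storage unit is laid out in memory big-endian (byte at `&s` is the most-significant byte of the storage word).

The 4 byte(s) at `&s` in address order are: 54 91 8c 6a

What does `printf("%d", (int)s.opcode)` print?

[0]=0x54 [1]=0x91 [2]=0x8c [3]=0x6a (big-endian) → word 0x54918c6a
lvl [23+:9] = (word>>23) & 0x1ff = 169
opcode [0+:23] = (word>>0) & 0x7fffff = 1150058  ←

1150058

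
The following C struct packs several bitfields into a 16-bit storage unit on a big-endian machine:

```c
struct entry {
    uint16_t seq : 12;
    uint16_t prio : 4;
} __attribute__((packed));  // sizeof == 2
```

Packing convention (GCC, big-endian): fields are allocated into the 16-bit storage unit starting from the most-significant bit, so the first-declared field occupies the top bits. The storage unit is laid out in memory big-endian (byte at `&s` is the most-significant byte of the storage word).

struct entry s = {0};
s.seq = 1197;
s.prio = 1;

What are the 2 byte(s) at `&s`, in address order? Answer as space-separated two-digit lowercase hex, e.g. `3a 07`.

seq:12 = 1197 → 0x4ad << 4 → word 0x4ad0
prio:4 = 1 → 0x1 << 0 → word 0x4ad1
word = 0x4ad1 → big-endian bytes:
  [0]=0x4a  [1]=0xd1

4a d1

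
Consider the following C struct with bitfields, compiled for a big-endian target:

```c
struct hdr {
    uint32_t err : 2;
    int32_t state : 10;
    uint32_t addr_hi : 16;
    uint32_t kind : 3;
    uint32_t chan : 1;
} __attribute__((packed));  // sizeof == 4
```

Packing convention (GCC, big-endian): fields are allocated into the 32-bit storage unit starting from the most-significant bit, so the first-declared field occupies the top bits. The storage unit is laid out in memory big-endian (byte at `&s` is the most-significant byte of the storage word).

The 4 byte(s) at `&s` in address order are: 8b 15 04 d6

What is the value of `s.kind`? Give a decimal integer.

3

[0]=0x8b [1]=0x15 [2]=0x04 [3]=0xd6 (big-endian) → word 0x8b1504d6
err [30+:2] = (word>>30) & 0x3 = 2
state [20+:10] = (word>>20) & 0x3ff = 177
addr_hi [4+:16] = (word>>4) & 0xffff = 20557
kind [1+:3] = (word>>1) & 0x7 = 3  ←
chan [0+:1] = (word>>0) & 0x1 = 0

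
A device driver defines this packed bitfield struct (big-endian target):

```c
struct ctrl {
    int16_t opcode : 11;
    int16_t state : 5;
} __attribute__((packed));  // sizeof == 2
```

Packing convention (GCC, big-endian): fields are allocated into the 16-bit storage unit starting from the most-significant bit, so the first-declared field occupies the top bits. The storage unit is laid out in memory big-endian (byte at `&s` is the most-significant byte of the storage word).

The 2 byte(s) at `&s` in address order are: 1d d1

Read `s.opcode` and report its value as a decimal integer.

238

[0]=0x1d [1]=0xd1 (big-endian) → word 0x1dd1
opcode [5+:11] = (word>>5) & 0x7ff = 238  ←
state [0+:5] = (word>>0) & 0x1f = 17
opcode signed 11b, MSB=0: value = 238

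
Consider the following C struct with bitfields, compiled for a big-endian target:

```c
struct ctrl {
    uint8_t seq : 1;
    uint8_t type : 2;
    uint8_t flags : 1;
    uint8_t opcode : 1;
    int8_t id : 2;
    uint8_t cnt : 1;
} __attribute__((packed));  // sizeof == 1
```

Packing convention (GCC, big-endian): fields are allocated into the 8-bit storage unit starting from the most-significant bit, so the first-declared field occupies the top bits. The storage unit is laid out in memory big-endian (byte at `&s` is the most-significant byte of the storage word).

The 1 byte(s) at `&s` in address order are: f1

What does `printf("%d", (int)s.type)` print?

3

[0]=0xf1 (big-endian) → word 0xf1
seq:1 @ bit 7 → (0xf1>>7)&0x1 = 0x1
type:2 @ bit 5 → (0xf1>>5)&0x3 = 0x3  ←
flags:1 @ bit 4 → (0xf1>>4)&0x1 = 0x1
opcode:1 @ bit 3 → (0xf1>>3)&0x1 = 0x0
id:2 @ bit 1 → (0xf1>>1)&0x3 = 0x0
cnt:1 @ bit 0 → (0xf1>>0)&0x1 = 0x1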